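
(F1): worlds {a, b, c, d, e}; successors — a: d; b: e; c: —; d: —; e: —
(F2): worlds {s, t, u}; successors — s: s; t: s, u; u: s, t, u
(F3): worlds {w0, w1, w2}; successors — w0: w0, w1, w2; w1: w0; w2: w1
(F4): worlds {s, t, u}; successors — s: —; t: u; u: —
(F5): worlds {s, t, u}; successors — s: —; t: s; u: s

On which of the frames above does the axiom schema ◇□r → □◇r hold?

The schema corresponds to convergence: ∀x ∀y ∀z (Rxy ∧ Rxz → ∃w (Ryw ∧ Rzw)).
(F1): fails — Rad and Rad but d and d have no common successor.
(F2): holds.
(F3): fails — Rw0w1 and Rw0w2 but w1 and w2 have no common successor.
(F4): fails — Rtu and Rtu but u and u have no common successor.
(F5): fails — Rts and Rts but s and s have no common successor.

(F2)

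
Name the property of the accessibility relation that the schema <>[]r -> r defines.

Replacing r by ¬r and contraposing gives the equivalent schema r → □◇r.
Suppose r→□◇r is valid. Take Rxy and set V(r)={x}. Then r at x, so □◇r at x, so ◇r at y, so some z with Ryz has r; z=x, i.e. Ryx.
Conversely, on a frame with symmetry the schema holds at every world under every valuation.
Frame condition: forall x forall y (Rxy -> Ryx).

Symmetry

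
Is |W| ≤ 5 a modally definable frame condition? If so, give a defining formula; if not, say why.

If a class were modally definable it would be closed under disjoint unions (Goldblatt–Thomason).
Any modal formula valid on each of 6 disjoint one-world frames is valid on their disjoint union (validity is preserved under disjoint unions). Each one-world frame has |W|=1≤5, but the union has |W|=6.
So the class is not modally definable.

No — not modally definable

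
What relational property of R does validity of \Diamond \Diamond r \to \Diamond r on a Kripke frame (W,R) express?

Transitivity

Replacing r by ¬r and contraposing gives the equivalent schema □r → □□r.
Suppose □r→□□r is valid. Take Rxy, Ryz and set V(r)={w : Rxw}. Then □r at x, so □□r at x, so □r at y, so r at z, i.e. Rxz.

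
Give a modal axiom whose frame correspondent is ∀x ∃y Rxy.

□p → ◇p

The condition is seriality. The D schema □p → ◇p defines it.
Suppose □p→◇p is valid. At any x set V(p)=W. Then □p at x, so ◇p at x, so x has a successor.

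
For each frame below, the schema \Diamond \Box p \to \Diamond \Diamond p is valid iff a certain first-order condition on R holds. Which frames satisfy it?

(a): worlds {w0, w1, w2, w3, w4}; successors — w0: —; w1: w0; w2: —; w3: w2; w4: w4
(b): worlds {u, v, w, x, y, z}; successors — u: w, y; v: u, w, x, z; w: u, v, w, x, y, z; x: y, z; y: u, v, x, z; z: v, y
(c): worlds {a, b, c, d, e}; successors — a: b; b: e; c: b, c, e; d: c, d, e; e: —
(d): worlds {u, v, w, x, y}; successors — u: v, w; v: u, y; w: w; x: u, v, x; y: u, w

(b), (d)

Frame correspondent (Sahlqvist): \forall x \forall y (xRy \to \exists w (yRw \wedge x R^2 w)) — i.e. a generalized confluence (Geach) condition.
(a): fails — w1Rw0 but no w with w0Rw and w1R²w.
(b): condition met.
(c): fails — bRe but no w with eRw and bR²w.
(d): condition met.
Valid on: (b), (d).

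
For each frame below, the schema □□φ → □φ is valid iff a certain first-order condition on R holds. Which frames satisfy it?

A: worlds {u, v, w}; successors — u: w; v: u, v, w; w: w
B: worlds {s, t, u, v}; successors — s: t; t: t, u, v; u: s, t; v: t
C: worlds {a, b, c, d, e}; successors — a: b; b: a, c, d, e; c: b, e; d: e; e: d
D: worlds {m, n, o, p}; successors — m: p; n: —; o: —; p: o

A

The schema corresponds to density: ∀x ∀y (Rxy → ∃z (Rxz ∧ Rzy)).
A: satisfies the condition.
B: fails — Rus but no z with Ruz and Rzs.
C: fails — Rbc but no z with Rbz and Rzc.
D: fails — Rpo but no z with Rpz and Rzo.
Valid on: A.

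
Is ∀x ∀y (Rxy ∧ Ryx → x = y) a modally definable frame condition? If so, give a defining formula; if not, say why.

Modal frame validity is preserved under surjective bounded morphisms.
The 8-cycle (worlds w0,w1,w2,w3,w4,w5,w6,w7 with w0→w1→w2→w3→w4→w5→w6→w7→w0) is antisymmetric. Sending even-indexed worlds to • and odd-indexed worlds to ∘ is a surjective bounded morphism onto the two-world frame with •↔∘, which is not antisymmetric.
So no modal formula (or set of formulas) defines exactly the antisymmetric frames.

No — not modally definable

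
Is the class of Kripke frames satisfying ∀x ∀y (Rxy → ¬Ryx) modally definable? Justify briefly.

If a class were modally definable it would be closed under surjective bounded morphisms (Goldblatt–Thomason).
The 4-cycle (worlds w0,w1,w2,w3 with w0→w1→w2→w3→w0) is asymmetric. Mapping every world to a single reflexive point • is a surjective bounded morphism, and the reflexive point is not asymmetric (R•• but asymmetry requires ¬R••).
So no modal formula (or set of formulas) defines exactly the asymmetric frames.

No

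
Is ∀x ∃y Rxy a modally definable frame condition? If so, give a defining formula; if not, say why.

Definable; □p → ◇p defines it

The condition is seriality. A defining modal formula is □p → ◇p.
Suppose □p→◇p is valid. At any x set V(p)=W. Then □p at x, so ◇p at x, so x has a successor.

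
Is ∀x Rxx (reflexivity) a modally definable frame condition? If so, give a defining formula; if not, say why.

Yes: it is reflexivity, defined by the T schema □r → r.
Suppose □r→r is valid. At any x set V(r)={w : Rxw}. Then □r holds at x, so r holds at x, i.e. Rxx.

Yes, by □r → r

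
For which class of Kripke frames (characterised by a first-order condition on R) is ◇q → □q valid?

Suppose ◇q→□q is valid. Take Rxy, Rxz and set V(q)={y}. Then ◇q at x, so □q at x, so q at z, i.e. z=y.

partial functionality: ∀x ∀y ∀z (Rxy ∧ Rxz → y = z)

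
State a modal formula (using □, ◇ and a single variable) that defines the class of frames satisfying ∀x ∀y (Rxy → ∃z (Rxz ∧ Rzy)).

This is density; the standard corresponding axiom is C4: □□q → □q.
Suppose □□q→□q is valid. Take Rxy and set V(q)={w : xR²w}. Then □□q at x, so □q at x, so q at y, i.e. ∃z(Rxz∧Rzy).

□□q → □q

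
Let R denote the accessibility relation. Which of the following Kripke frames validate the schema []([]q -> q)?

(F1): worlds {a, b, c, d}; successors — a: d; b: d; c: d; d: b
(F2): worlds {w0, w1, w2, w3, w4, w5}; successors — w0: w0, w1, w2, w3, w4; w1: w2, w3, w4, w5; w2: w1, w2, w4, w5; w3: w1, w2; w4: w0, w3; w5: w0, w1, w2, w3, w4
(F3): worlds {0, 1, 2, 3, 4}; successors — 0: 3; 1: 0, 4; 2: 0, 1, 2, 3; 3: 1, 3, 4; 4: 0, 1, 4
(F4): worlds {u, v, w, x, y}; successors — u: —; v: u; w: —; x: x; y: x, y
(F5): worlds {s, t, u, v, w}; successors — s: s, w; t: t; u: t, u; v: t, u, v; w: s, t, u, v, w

(F5)

This is the axiom for shift-reflexivity; its first-order frame correspondent is forall x forall y (Rxy -> Ryy).
(F1): fails — Rdb but not Rbb.
(F2): fails — Rw3w1 but not Rw1w1.
(F3): fails — R10 but not R00.
(F4): fails — Rvu but not Ruu.
(F5): ✓.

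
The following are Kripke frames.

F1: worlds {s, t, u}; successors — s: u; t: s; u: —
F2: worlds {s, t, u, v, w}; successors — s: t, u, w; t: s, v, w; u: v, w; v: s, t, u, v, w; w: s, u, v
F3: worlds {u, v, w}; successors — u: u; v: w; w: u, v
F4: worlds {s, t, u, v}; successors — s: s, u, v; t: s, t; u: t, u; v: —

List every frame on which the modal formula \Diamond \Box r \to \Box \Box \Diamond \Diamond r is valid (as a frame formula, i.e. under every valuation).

Frame correspondent (Sahlqvist): \forall x \forall y \forall z ((xRy \wedge x R^2 z) \to \exists w (yRw \wedge z R^2 w)) — i.e. a generalized confluence (Geach) condition.
F1: fails — tRs, tR²u but no w with sRw and uR²w.
F2: holds.
F3: fails — wRv, wR²u but no t with vRt and uR²t.
F4: fails — sRs, sR²v but no w with sRw and vR²w.

F2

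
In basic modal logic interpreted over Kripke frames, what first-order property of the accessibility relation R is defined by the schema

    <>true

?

seriality: forall x exists y Rxy

This schema is equivalent to the D axiom □φ → ◇φ.
Its frame correspondent is seriality — forall x exists y Rxy.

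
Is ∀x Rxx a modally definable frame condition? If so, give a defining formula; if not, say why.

Yes: it is reflexivity, defined by the T schema □p → p.
Suppose □p→p is valid. At any x set V(p)={w : Rxw}. Then □p holds at x, so p holds at x, i.e. Rxx.

Definable; □p → p defines it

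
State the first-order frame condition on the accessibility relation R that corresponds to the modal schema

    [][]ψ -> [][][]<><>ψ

This is a Sahlqvist (Geach-type) schema ◇^0□^2ψ → □^3◇^2ψ.
Minimal-valuation argument: fix x; take any y with xR^0y and any z with xR^3z. Set V(ψ) to the set of worlds R-reachable from y in exactly 2 steps. Then □^2ψ holds at y, so the antecedent holds at x; validity forces ◇^2ψ at z, giving a w with zR^2w and yR^2w.
First-order correspondent: forall x forall z (x R^3 z -> exists w (x R^2 w & z R^2 w)).

forall x forall z (x R^3 z -> exists w (x R^2 w & z R^2 w))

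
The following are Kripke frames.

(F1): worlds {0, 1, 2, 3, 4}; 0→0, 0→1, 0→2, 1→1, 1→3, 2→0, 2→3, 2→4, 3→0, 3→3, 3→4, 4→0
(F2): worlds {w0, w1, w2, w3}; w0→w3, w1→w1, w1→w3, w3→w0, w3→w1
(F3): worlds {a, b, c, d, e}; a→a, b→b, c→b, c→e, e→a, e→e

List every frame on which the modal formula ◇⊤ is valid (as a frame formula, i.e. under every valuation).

(F1)

Frame correspondent (Sahlqvist): ∀x ∃y Rxy — i.e. seriality.
(F1): holds.
(F2): fails — world w2 has no successor.
(F3): fails — world d has no successor.
Valid on: (F1).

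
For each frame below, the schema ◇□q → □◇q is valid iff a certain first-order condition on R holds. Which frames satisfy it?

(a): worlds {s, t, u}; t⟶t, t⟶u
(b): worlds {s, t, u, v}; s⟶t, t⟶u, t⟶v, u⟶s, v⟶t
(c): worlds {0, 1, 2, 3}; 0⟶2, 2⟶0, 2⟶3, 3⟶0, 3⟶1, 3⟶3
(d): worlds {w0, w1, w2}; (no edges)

Frame correspondent (Sahlqvist): ∀x ∀y ∀z (Rxy ∧ Rxz → ∃w (Ryw ∧ Rzw)) — i.e. convergence.
(a): fails — Rtt and Rtu but t and u have no common successor.
(b): fails — Rtv and Rtu but v and u have no common successor.
(c): fails — R23 and R20 but 3 and 0 have no common successor.
(d): condition met.

(d)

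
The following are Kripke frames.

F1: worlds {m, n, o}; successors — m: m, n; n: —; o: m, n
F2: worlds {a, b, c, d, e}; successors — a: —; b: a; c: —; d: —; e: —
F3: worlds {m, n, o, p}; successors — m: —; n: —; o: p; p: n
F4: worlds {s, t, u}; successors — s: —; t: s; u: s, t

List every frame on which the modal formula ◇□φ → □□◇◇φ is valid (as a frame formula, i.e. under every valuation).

Frame correspondent (Sahlqvist): ∀x ∀y ∀z ((xRy ∧ xR²z) → ∃w (yRw ∧ zR²w)) — i.e. a generalized confluence (Geach) condition.
F1: fails — mRm, mR²n but no w with mRw and nR²w.
F2: satisfies the condition.
F3: fails — oRp, oR²n but no w with pRw and nR²w.
F4: fails — uRs, uR²s but no w with sRw and sR²w.

F2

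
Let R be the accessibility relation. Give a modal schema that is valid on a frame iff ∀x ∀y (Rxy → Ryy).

This is shift-reflexivity; the standard corresponding axiom is T□: □(□ψ → ψ).
Suppose □(□ψ→ψ) is valid. Take Rxy and set V(ψ)={w : Ryw}. Then at y, □ψ holds; since □(□ψ→ψ) at x, □ψ→ψ at y, so ψ at y, i.e. Ryy.

□(□ψ → ψ)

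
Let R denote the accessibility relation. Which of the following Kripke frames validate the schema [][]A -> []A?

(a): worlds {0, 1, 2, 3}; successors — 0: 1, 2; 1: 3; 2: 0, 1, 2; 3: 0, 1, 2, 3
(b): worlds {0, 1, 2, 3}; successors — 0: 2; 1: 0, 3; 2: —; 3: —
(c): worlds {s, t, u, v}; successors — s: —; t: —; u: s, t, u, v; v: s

(a)

This is the axiom for density; its first-order frame correspondent is forall x forall y (Rxy -> exists z (Rxz & Rzy)).
(a): satisfies the condition.
(b): fails — R10 but no z with R1z and Rz0.
(c): fails — Rvs but no z with Rvz and Rzs.
Valid on: (a).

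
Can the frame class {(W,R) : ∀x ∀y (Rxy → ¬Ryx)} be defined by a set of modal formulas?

Not modally definable

Modal frame validity is preserved under surjective bounded morphisms.
The 5-cycle (worlds w0,w1,w2,w3,w4 with w0→w1→w2→w3→w4→w0) is asymmetric. Mapping every world to a single reflexive point • is a surjective bounded morphism, and the reflexive point is not asymmetric (R•• but asymmetry requires ¬R••).
So the class is not modally definable.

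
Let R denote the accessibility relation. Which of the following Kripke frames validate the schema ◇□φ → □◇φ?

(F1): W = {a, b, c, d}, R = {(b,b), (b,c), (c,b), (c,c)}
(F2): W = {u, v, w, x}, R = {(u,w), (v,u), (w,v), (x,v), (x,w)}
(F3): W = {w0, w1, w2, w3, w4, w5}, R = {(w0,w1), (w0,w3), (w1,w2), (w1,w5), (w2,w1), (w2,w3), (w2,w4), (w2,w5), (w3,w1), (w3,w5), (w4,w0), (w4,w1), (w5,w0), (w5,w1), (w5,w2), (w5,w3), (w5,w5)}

(F1)

This is the axiom for convergence; its first-order frame correspondent is ∀x ∀y ∀z (Rxy ∧ Rxz → ∃w (Ryw ∧ Rzw)).
(F1): satisfies the condition.
(F2): fails — Rxw and Rxv but w and v have no common successor.
(F3): fails — Rw2w4 and Rw2w1 but w4 and w1 have no common successor.
Valid on: (F1).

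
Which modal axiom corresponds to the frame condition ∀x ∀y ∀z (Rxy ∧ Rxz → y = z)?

This is partial functionality; the standard corresponding axiom is CD: ◇q → □q.
Suppose ◇q→□q is valid. Take Rxy, Rxz and set V(q)={y}. Then ◇q at x, so □q at x, so q at z, i.e. z=y.

◇q → □q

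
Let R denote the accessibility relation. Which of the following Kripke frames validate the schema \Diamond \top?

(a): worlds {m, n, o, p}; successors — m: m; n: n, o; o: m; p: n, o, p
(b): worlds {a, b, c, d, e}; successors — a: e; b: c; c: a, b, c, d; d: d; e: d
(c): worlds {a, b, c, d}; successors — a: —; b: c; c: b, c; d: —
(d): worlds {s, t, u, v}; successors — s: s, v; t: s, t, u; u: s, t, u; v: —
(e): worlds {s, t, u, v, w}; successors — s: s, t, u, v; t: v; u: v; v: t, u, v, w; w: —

Frame correspondent (Sahlqvist): \forall x \exists y Rxy — i.e. seriality.
(a): holds.
(b): holds.
(c): fails — world a has no successor.
(d): fails — world v has no successor.
(e): fails — world w has no successor.

(a), (b)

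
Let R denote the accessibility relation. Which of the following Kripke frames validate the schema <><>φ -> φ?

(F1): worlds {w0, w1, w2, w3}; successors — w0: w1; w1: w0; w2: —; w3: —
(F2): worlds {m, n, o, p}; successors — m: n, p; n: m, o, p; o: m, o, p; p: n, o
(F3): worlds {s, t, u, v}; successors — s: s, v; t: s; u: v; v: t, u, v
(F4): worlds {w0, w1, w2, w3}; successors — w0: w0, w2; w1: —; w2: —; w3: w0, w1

Frame correspondent (Sahlqvist): forall x forall y (x R^2 y -> exists w (y = w & x = w)) — i.e. a generalized confluence (Geach) condition.
(F1): condition met.
(F2): fails — mR²n but n ≠ m.
(F3): fails — sR²t but t ≠ s.
(F4): fails — w0R²w2 but w2 ≠ w0.
Valid on: (F1).

(F1)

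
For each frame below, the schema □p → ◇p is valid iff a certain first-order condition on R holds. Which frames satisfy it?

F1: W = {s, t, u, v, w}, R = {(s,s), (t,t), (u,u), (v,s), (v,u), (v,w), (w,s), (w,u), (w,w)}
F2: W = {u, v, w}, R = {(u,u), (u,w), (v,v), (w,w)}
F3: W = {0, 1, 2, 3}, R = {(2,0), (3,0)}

This is the axiom for seriality; its first-order frame correspondent is ∀x ∃y Rxy.
F1: holds.
F2: holds.
F3: fails — world 0 has no successor.

F1, F2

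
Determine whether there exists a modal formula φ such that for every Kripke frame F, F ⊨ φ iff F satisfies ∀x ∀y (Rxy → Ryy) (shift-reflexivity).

Yes — defined by □(□r → r)

The condition is shift-reflexivity. A defining modal formula is □(□r → r).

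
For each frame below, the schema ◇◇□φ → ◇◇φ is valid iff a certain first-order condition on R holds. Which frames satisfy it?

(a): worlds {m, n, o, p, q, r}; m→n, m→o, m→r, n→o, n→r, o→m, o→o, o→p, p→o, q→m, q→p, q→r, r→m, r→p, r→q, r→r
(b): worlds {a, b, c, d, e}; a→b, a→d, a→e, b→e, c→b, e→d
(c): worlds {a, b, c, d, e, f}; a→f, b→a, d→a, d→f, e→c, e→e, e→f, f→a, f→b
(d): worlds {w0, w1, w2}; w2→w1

(a), (d)

This is the axiom for a generalized confluence (Geach) condition; its first-order frame correspondent is ∀x ∀y (xR²y → ∃w (yRw ∧ xR²w)).
(a): condition met.
(b): fails — aR²d but no w with dRw and aR²w.
(c): fails — aR²a but no w with aRw and aR²w.
(d): condition met.
Valid on: (a), (d).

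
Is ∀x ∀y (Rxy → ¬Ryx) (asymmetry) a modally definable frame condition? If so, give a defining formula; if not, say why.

Any modally definable frame class is closed under surjective bounded morphisms.
The 3-cycle (worlds s,t,u with s→t→u→s) is asymmetric. Mapping every world to a single reflexive point • is a surjective bounded morphism, and the reflexive point is not asymmetric (R•• but asymmetry requires ¬R••).
So the class is not modally definable.

No — not modally definable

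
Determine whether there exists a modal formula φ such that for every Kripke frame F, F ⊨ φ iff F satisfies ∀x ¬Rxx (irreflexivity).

No — not modally definable

Any modally definable frame class is closed under surjective bounded morphisms.
The 5-cycle (worlds 0,1,2,3,4 with 0→1→2→3→4→0) is irreflexive, and the map sending every world to a single reflexive point • is a surjective bounded morphism (forth: every edge maps to (•,•); back: every world has a successor). So any modal formula valid on the 5-cycle is also valid on the reflexive point, which is not irreflexive.
So no modal formula (or set of formulas) defines exactly the irreflexive frames.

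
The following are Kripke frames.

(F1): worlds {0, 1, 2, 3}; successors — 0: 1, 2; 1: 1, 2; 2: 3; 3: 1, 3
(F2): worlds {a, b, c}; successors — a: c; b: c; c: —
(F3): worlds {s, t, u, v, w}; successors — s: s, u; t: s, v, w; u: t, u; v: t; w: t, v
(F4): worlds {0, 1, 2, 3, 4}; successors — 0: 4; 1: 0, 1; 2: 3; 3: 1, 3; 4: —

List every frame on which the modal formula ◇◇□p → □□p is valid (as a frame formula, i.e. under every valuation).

(F2)

The schema corresponds to a generalized confluence (Geach) condition: ∀x ∀y ∀z ((xR²y ∧ xR²z) → ∃w (yRw ∧ z = w)).
(F1): fails — 0R²1, 0R²3 but no w with 1Rw and 3=w.
(F2): holds.
(F3): fails — sR²s, sR²t but no w* with sRw* and t=w*.
(F4): fails — 1R²0, 1R²0 but no w with 0Rw and 0=w.
Valid on: (F2).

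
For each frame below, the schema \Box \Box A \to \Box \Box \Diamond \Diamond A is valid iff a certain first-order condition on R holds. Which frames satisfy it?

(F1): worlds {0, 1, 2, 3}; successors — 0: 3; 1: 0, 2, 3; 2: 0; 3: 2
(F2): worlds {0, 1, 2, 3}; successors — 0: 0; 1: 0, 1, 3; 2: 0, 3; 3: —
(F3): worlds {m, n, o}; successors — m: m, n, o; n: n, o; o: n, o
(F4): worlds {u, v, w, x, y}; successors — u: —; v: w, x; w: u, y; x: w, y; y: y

(F3)

Frame correspondent (Sahlqvist): \forall x \forall z (x R^2 z \to \exists w (x R^2 w \wedge z R^2 w)) — i.e. a generalized confluence (Geach) condition.
(F1): fails — 0R²2 but no w with 0R²w and 2R²w.
(F2): fails — 1R²3 but no w with 1R²w and 3R²w.
(F3): ✓.
(F4): fails — vR²u but no t with vR²t and uR²t.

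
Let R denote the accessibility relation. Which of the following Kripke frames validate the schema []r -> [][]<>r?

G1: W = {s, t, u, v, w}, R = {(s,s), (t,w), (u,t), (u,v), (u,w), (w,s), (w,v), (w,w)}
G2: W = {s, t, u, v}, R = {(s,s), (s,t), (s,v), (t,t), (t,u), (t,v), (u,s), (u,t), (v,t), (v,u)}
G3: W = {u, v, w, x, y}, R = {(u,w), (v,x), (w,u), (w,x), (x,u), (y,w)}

This is the axiom for a generalized confluence (Geach) condition; its first-order frame correspondent is forall x forall z (x R^2 z -> exists w (xRw & zRw)).
G1: fails — tR²s but no w* with tRw* and sRw*.
G2: condition met.
G3: fails — uR²x but no t with uRt and xRt.
Valid on: G2.

G2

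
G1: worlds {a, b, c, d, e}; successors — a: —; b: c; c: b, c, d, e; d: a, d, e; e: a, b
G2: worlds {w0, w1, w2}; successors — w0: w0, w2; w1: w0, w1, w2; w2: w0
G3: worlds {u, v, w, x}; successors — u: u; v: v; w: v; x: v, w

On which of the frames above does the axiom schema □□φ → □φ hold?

G2

This is the axiom for density; its first-order frame correspondent is ∀x ∀y (Rxy → ∃z (Rxz ∧ Rzy)).
G1: fails — Reb but no z with Rez and Rzb.
G2: satisfies the condition.
G3: fails — Rxw but no z with Rxz and Rzw.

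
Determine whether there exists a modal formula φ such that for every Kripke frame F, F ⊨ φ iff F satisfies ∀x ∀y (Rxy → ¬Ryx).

Any modally definable frame class is closed under surjective bounded morphisms.
The 4-cycle (worlds 0,1,2,3 with 0→1→2→3→0) is asymmetric. Mapping every world to a single reflexive point • is a surjective bounded morphism, and the reflexive point is not asymmetric (R•• but asymmetry requires ¬R••).
So the class is not modally definable.

Not modally definable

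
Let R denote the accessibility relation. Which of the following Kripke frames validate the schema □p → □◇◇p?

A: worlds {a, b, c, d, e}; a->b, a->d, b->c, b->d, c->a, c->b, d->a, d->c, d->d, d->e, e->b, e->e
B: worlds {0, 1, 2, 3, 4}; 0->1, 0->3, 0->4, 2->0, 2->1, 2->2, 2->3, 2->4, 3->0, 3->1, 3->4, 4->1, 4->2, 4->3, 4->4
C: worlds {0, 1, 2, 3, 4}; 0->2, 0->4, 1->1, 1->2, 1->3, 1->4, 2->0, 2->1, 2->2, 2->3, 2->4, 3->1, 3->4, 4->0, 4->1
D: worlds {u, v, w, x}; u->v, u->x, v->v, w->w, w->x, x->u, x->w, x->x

The schema corresponds to a generalized confluence (Geach) condition: ∀x ∀z (xRz → ∃w (xRw ∧ zR²w)).
A: condition met.
B: fails — 0R1 but no w with 0Rw and 1R²w.
C: condition met.
D: condition met.

A, C, D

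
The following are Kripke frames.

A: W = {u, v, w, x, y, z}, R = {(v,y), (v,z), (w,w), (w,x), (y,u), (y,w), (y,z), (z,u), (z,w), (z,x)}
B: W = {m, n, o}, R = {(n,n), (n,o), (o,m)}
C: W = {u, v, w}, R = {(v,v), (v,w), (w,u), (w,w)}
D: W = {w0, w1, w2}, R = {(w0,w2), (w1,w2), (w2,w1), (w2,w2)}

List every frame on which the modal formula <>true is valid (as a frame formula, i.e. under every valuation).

D

This is the axiom for seriality; its first-order frame correspondent is forall x exists y Rxy.
A: fails — world u has no successor.
B: fails — world m has no successor.
C: fails — world u has no successor.
D: ✓.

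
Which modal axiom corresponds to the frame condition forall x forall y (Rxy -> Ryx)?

The condition is symmetry. The B schema q → □◇q defines it.

q → □◇q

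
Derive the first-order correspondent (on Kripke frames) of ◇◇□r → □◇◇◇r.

∀x ∀y ∀z ((xR²y ∧ xRz) → ∃w (yRw ∧ zR³w))

This is a Sahlqvist (Geach-type) schema ◇^2□^1r → □^1◇^3r.
First-order correspondent: ∀x ∀y ∀z ((xR²y ∧ xRz) → ∃w (yRw ∧ zR³w)).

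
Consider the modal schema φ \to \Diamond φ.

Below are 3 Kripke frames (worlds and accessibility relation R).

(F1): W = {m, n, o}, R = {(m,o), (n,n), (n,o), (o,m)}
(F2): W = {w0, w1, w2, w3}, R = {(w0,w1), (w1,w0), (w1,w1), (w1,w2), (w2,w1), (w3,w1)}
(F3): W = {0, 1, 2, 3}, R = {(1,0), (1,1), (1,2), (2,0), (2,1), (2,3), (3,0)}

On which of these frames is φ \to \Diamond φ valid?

none

This is the axiom for reflexivity; its first-order frame correspondent is \forall x Rxx.
(F1): fails — world m does not see itself.
(F2): fails — world w0 does not see itself.
(F3): fails — world 0 does not see itself.
Valid on no frame.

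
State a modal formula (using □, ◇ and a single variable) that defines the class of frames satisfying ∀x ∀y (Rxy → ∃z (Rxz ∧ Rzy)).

This is density; the standard corresponding axiom is C4: □□ψ → □ψ.
Suppose □□ψ→□ψ is valid. Take Rxy and set V(ψ)={w : xR²w}. Then □□ψ at x, so □ψ at x, so ψ at y, i.e. ∃z(Rxz∧Rzy).

□□ψ → □ψ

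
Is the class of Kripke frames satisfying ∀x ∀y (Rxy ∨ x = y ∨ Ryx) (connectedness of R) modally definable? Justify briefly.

Modal frame validity is preserved under disjoint unions.
Take 4 disjoint single-world reflexive frames: each is trivially connected, but their disjoint union has 4 worlds with no edge between distinct components, so it is not connected.
So no modal formula (or set of formulas) defines exactly the connected frames.

No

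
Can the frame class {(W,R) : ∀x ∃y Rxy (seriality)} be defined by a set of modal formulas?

Definable; □q → ◇q defines it

Yes: it is seriality, defined by the D schema □q → ◇q.
Suppose □q→◇q is valid. At any x set V(q)=W. Then □q at x, so ◇q at x, so x has a successor.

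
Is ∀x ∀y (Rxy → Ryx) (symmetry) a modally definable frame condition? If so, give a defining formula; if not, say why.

Yes — defined by q → □◇q

The condition is symmetry. A defining modal formula is q → □◇q.
Suppose q→□◇q is valid. Take Rxy and set V(q)={x}. Then q at x, so □◇q at x, so ◇q at y, so some z with Ryz has q; z=x, i.e. Ryx.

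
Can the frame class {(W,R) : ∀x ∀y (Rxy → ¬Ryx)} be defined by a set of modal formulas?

If a class were modally definable it would be closed under surjective bounded morphisms (Goldblatt–Thomason).
The 4-cycle (worlds 0,1,2,3 with 0→1→2→3→0) is asymmetric. Mapping every world to a single reflexive point • is a surjective bounded morphism, and the reflexive point is not asymmetric (R•• but asymmetry requires ¬R••).
So the class is not modally definable.

Not definable by any modal formula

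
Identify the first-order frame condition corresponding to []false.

□⊥ is valid iff no world has any successor (otherwise □⊥ fails at any world with one).

emptiness of R: forall x forall y ~Rxy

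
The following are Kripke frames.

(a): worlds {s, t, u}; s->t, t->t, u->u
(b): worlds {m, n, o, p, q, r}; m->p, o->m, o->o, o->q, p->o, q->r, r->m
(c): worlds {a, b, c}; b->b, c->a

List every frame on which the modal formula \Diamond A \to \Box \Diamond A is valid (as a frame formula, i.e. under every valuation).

(a)

Frame correspondent (Sahlqvist): \forall x \forall y \forall z (Rxy \wedge Rxz \to Ryz) — i.e. the Euclidean property.
(a): holds.
(b): fails — Rmp and Rmp but not Rpp.
(c): fails — Rca and Rca but not Raa.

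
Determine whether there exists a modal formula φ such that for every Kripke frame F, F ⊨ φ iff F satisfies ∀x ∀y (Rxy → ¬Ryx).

Not modally definable

Any modally definable frame class is closed under surjective bounded morphisms.
The 4-cycle (worlds s,t,u,v with s→t→u→v→s) is asymmetric. Mapping every world to a single reflexive point • is a surjective bounded morphism, and the reflexive point is not asymmetric (R•• but asymmetry requires ¬R••).
So the class is not modally definable.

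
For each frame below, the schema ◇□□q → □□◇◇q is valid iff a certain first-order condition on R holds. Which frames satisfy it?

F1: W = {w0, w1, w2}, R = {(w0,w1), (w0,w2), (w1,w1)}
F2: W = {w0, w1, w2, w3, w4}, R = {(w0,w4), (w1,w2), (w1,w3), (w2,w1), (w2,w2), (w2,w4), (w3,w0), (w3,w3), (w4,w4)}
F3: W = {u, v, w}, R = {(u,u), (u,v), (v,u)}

This is the axiom for a generalized confluence (Geach) condition; its first-order frame correspondent is ∀x ∀y ∀z ((xRy ∧ xR²z) → ∃w (yR²w ∧ zR²w)).
F1: fails — w0Rw2, w0R²w1 but no w with w2R²w and w1R²w.
F2: ✓.
F3: ✓.
Valid on: F2, F3.

F2, F3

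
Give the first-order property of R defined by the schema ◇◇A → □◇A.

This is a Sahlqvist (Geach-type) schema ◇^2□^0A → □^1◇^1A.
First-order correspondent: ∀x ∀y ∀z ((xR²y ∧ xRz) → ∃w (y = w ∧ zRw)).

∀x ∀y ∀z ((xR²y ∧ xRz) → ∃w (y = w ∧ zRw))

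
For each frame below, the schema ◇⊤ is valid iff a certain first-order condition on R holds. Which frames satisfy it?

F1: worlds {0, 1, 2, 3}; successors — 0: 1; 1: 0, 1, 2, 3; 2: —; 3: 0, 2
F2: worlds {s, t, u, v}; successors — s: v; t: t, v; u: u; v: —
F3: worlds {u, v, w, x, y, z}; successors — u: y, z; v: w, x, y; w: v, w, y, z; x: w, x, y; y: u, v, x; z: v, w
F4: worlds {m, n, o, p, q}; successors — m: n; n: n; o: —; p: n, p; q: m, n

This is the axiom for seriality; its first-order frame correspondent is ∀x ∃y Rxy.
F1: fails — world 2 has no successor.
F2: fails — world v has no successor.
F3: holds.
F4: fails — world o has no successor.
Valid on: F3.

F3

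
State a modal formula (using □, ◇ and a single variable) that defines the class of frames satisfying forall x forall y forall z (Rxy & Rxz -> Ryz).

◇ψ → □◇ψ

The condition is the Euclidean property. The 5 schema ◇ψ → □◇ψ defines it.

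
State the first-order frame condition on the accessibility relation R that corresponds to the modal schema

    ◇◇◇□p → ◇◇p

∀x ∀y (xR³y → ∃w (yRw ∧ xR²w))

This is a Sahlqvist (Geach-type) schema ◇^3□^1p → □^0◇^2p.
Minimal-valuation argument: fix x; take any y with xR^3y and any z with xR^0z. Set V(p) to the set of worlds R-reachable from y in exactly 1 step. Then □^1p holds at y, so the antecedent holds at x; validity forces ◇^2p at z, giving a w with zR^2w and yR^1w.
First-order correspondent: ∀x ∀y (xR³y → ∃w (yRw ∧ xR²w)).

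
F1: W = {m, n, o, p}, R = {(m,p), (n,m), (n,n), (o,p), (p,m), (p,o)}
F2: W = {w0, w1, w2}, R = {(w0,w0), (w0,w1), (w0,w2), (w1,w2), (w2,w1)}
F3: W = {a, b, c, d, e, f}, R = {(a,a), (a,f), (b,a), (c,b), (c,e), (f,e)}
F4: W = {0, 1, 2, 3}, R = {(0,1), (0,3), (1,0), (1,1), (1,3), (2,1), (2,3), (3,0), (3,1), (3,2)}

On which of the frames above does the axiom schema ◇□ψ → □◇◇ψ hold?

Frame correspondent (Sahlqvist): ∀x ∀y ∀z ((xRy ∧ xRz) → ∃w (yRw ∧ zR²w)) — i.e. a generalized confluence (Geach) condition.
F1: fails — mRp, mRp but no w with pRw and pR²w.
F2: fails — w0Rw1, w0Rw1 but no w with w1Rw and w1R²w.
F3: fails — aRa, aRf but no w with aRw and fR²w.
F4: condition met.

F4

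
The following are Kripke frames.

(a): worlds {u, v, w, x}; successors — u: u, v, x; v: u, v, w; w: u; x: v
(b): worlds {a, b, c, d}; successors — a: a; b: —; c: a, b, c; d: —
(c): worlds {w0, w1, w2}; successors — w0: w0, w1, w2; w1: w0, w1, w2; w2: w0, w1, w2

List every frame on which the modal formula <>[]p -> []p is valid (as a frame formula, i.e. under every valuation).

(c)

This is the axiom for the Euclidean property; its first-order frame correspondent is forall x forall y forall z (Rxy & Rxz -> Ryz).
(a): fails — Ruv and Rux but not Rvx.
(b): fails — Rca and Rcc but not Rac.
(c): ✓.
Valid on: (c).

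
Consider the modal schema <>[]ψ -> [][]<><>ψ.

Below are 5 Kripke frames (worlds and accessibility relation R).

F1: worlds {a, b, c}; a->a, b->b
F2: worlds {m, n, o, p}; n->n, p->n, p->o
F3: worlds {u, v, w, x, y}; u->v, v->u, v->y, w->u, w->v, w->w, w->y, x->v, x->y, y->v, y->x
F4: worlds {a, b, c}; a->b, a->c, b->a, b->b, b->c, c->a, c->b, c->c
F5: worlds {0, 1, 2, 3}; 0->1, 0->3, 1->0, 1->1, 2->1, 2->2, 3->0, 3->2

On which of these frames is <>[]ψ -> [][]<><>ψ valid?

F1, F4, F5

This is the axiom for a generalized confluence (Geach) condition; its first-order frame correspondent is forall x forall y forall z ((xRy & x R^2 z) -> exists w (yRw & z R^2 w)).
F1: holds.
F2: fails — pRo, pR²n but no w with oRw and nR²w.
F3: fails — wRu, wR²u but no t with uRt and uR²t.
F4: holds.
F5: holds.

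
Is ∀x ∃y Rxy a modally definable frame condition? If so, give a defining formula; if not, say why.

The condition is seriality. A defining modal formula is □q → ◇q.
Suppose □q→◇q is valid. At any x set V(q)=W. Then □q at x, so ◇q at x, so x has a successor.

Yes, by □q → ◇q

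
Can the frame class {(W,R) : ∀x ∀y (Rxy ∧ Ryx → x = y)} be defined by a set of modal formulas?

No

Any modally definable frame class is closed under surjective bounded morphisms.
The 6-cycle (worlds s,t,u,v,w,x with s→t→u→v→w→x→s) is antisymmetric. Sending even-indexed worlds to s and odd-indexed worlds to t is a surjective bounded morphism onto the two-world frame with s↔t, which is not antisymmetric.
So no modal formula (or set of formulas) defines exactly the antisymmetric frames.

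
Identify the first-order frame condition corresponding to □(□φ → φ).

This is the T□ axiom.
Its frame correspondent is shift-reflexivity — ∀x ∀y (Rxy → Ryy).

Shift-reflexivity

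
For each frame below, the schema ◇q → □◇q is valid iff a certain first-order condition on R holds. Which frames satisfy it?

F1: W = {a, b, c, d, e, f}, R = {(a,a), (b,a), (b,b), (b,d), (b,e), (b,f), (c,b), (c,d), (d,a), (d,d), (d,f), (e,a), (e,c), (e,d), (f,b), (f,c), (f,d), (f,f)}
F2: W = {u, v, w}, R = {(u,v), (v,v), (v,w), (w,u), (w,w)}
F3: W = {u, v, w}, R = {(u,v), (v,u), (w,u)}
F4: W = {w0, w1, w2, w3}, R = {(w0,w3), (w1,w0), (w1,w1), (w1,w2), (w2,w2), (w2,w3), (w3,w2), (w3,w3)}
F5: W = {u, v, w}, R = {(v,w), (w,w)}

Frame correspondent (Sahlqvist): ∀x ∀y ∀z (Rxy ∧ Rxz → Ryz) — i.e. the Euclidean property.
F1: fails — Rbf and Rba but not Rfa.
F2: fails — Rvw and Rvv but not Rwv.
F3: fails — Ruv and Ruv but not Rvv.
F4: fails — Rw1w2 and Rw1w1 but not Rw2w1.
F5: satisfies the condition.
Valid on: F5.

F5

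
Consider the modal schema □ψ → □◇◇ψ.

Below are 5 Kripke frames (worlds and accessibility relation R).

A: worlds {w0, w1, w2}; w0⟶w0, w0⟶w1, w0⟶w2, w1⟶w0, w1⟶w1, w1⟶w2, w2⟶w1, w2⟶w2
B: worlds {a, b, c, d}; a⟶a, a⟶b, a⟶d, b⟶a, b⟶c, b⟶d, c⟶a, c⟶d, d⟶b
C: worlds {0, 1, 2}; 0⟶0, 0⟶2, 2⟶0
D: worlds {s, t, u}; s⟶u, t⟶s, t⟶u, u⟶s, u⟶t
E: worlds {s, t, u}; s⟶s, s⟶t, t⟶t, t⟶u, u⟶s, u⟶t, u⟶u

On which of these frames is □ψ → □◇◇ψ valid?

A, B, C, D, E

Frame correspondent (Sahlqvist): ∀x ∀z (xRz → ∃w (xRw ∧ zR²w)) — i.e. a generalized confluence (Geach) condition.
A: satisfies the condition.
B: satisfies the condition.
C: satisfies the condition.
D: satisfies the condition.
E: satisfies the condition.
Valid on: A, B, C, D, E.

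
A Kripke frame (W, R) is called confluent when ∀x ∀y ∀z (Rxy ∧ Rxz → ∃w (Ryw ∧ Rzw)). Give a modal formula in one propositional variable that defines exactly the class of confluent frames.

◇□s → □◇s

The condition is convergence. The .2 schema ◇□s → □◇s defines it.
Suppose ◇□s→□◇s is valid. Take Rxy, Rxz and set V(s)={w : Ryw}. Then □s at y so ◇□s at x, so □◇s at x, so ◇s at z, giving w with Rzw and Ryw.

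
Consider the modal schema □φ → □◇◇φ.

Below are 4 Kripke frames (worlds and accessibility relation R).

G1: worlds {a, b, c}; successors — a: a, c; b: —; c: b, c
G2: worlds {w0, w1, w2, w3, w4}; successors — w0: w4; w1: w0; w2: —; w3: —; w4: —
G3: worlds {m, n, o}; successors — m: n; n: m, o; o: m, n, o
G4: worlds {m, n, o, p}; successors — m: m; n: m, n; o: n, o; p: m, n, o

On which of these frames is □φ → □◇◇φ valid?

G3, G4

The schema corresponds to a generalized confluence (Geach) condition: ∀x ∀z (xRz → ∃w (xRw ∧ zR²w)).
G1: fails — cRb but no w with cRw and bR²w.
G2: fails — w0Rw4 but no w with w0Rw and w4R²w.
G3: condition met.
G4: condition met.
Valid on: G3, G4.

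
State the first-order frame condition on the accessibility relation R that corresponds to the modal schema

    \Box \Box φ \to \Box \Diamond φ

\forall x \forall z (xRz \to \exists w (x R^2 w \wedge zRw))

This is a Sahlqvist (Geach-type) schema ◇^0□^2φ → □^1◇^1φ.
First-order correspondent: \forall x \forall z (xRz \to \exists w (x R^2 w \wedge zRw)).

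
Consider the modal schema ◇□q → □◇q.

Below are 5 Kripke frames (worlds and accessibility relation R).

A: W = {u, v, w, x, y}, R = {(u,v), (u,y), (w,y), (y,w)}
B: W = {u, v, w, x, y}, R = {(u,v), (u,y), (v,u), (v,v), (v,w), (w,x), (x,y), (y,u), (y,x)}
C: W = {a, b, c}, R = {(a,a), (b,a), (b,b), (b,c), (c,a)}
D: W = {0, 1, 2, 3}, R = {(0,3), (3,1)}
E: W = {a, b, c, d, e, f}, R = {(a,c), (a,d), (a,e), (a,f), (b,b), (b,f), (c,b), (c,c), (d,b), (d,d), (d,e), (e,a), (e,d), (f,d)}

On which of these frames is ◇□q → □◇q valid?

The schema corresponds to convergence: ∀x ∀y ∀z (Rxy ∧ Rxz → ∃w (Ryw ∧ Rzw)).
A: fails — Ruv and Ruv but v and v have no common successor.
B: fails — Rvv and Rvw but v and w have no common successor.
C: condition met.
D: fails — R31 and R31 but 1 and 1 have no common successor.
E: fails — Rae and Rac but e and c have no common successor.

C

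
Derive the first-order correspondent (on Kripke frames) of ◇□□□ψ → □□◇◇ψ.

This is a Sahlqvist (Geach-type) schema ◇^1□^3ψ → □^2◇^2ψ.
First-order correspondent: ∀x ∀y ∀z ((xRy ∧ xR²z) → ∃w (yR³w ∧ zR²w)).

∀x ∀y ∀z ((xRy ∧ xR²z) → ∃w (yR³w ∧ zR²w))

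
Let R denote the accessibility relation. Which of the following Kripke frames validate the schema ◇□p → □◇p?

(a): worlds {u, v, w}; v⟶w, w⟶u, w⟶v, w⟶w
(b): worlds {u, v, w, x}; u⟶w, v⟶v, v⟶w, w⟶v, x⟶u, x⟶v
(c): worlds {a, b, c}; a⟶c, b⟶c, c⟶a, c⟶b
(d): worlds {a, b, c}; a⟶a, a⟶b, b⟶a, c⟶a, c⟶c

Frame correspondent (Sahlqvist): ∀x ∀y ∀z (Rxy ∧ Rxz → ∃w (Ryw ∧ Rzw)) — i.e. convergence.
(a): fails — Rww and Rwu but w and u have no common successor.
(b): satisfies the condition.
(c): satisfies the condition.
(d): satisfies the condition.
Valid on: (b), (c), (d).

(b), (c), (d)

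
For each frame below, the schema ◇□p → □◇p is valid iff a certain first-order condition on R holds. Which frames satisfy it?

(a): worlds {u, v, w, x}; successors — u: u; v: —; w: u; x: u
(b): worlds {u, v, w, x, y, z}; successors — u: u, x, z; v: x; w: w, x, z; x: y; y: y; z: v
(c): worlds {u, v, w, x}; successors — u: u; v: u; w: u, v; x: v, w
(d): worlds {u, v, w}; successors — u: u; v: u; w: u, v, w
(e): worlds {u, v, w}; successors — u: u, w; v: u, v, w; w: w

(a), (c), (d), (e)

The schema corresponds to convergence: ∀x ∀y ∀z (Rxy ∧ Rxz → ∃w (Ryw ∧ Rzw)).
(a): satisfies the condition.
(b): fails — Ruz and Ruu but z and u have no common successor.
(c): satisfies the condition.
(d): satisfies the condition.
(e): satisfies the condition.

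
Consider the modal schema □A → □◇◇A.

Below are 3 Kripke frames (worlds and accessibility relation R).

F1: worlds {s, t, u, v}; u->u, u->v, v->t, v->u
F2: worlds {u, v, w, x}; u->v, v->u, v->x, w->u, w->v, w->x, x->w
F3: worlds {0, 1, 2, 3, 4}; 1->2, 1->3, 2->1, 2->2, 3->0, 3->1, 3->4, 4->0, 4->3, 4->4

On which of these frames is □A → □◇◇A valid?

F2

Frame correspondent (Sahlqvist): ∀x ∀z (xRz → ∃w (xRw ∧ zR²w)) — i.e. a generalized confluence (Geach) condition.
F1: fails — vRt but no w with vRw and tR²w.
F2: holds.
F3: fails — 3R0 but no w with 3Rw and 0R²w.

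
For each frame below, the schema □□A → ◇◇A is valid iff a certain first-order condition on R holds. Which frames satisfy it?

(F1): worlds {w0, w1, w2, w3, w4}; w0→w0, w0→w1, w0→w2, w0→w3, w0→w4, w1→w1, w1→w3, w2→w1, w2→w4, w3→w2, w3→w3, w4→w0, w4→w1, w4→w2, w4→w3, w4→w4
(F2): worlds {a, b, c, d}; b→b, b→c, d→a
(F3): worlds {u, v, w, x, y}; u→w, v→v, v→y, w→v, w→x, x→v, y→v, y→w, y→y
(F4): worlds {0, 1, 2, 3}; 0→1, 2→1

(F1), (F3)

The schema corresponds to a generalized confluence (Geach) condition: ∀x ∃w (xR²w ∧ xR²w).
(F1): ✓.
(F2): fails — at a but no w with aR²w and aR²w.
(F3): ✓.
(F4): fails — at 0 but no w with 0R²w and 0R²w.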